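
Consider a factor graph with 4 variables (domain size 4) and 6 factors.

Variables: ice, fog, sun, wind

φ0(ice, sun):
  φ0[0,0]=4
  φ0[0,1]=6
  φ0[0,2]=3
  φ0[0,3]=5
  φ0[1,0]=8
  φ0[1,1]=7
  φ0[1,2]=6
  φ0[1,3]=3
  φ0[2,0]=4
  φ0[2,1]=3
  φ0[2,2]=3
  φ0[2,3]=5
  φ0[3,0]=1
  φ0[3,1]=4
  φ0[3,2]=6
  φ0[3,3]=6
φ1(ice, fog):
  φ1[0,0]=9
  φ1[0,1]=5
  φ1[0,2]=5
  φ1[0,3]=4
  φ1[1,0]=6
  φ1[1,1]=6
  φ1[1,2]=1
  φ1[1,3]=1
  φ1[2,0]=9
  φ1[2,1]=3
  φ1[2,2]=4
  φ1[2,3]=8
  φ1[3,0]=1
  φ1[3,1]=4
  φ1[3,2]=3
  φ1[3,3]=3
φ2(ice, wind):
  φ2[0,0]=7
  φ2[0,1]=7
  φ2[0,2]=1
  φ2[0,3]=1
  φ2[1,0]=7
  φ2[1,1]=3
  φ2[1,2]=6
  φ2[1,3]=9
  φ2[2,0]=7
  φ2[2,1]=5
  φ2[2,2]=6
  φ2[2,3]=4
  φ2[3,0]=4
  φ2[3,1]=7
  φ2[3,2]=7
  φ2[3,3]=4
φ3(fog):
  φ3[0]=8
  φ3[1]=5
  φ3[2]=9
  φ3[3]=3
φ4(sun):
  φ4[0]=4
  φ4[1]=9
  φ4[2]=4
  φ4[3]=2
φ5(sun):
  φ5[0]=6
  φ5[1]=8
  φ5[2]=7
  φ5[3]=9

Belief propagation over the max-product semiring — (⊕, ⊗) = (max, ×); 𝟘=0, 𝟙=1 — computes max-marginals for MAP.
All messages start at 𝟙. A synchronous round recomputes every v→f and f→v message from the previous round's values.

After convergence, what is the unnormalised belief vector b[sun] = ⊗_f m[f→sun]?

init: all messages = 𝟙 over 4 values
r1 m[φ0→ice] = [6, 8, 5, 6]
r1 m[φ0→sun] = [8, 7, 6, 6]
r1 m[φ1→ice] = [9, 6, 9, 4]
r1 m[φ1→fog] = [9, 6, 5, 8]
r1 m[φ2→ice] = [7, 9, 7, 7]
r1 m[φ2→wind] = [7, 7, 7, 9]
r1 m[φ3→fog] = [8, 5, 9, 3]
r1 m[φ4→sun] = [4, 9, 4, 2]
r1 m[φ5→sun] = [6, 8, 7, 9]
r1 m[ice→φ0] = [1, 1, 1, 1]
r1 m[ice→φ1] = [1, 1, 1, 1]
r1 m[ice→φ2] = [1, 1, 1, 1]
r1 m[fog→φ1] = [1, 1, 1, 1]
r1 m[fog→φ3] = [1, 1, 1, 1]
r1 m[sun→φ0] = [1, 1, 1, 1]
r1 m[sun→φ4] = [1, 1, 1, 1]
r1 m[sun→φ5] = [1, 1, 1, 1]
r1 m[wind→φ2] = [1, 1, 1, 1]
r2 m[φ0→ice] = [6, 8, 5, 6]
r2 m[φ0→sun] = [8, 7, 6, 6]
r2 m[φ1→ice] = [9, 6, 9, 4]
r2 m[φ1→fog] = [9, 6, 5, 8]
r2 m[φ2→ice] = [7, 9, 7, 7]
r2 m[φ2→wind] = [7, 7, 7, 9]
r2 m[φ3→fog] = [8, 5, 9, 3]
r2 m[φ4→sun] = [4, 9, 4, 2]
r2 m[φ5→sun] = [6, 8, 7, 9]
r2 m[ice→φ0] = [63, 54, 63, 28]
r2 m[ice→φ1] = [42, 72, 35, 42]
r2 m[ice→φ2] = [54, 48, 45, 24]
r2 m[fog→φ1] = [8, 5, 9, 3]
r2 m[fog→φ3] = [9, 6, 5, 8]
r2 m[sun→φ0] = [24, 72, 28, 18]
r2 m[sun→φ4] = [48, 56, 42, 54]
r2 m[sun→φ5] = [32, 63, 24, 12]
r2 m[wind→φ2] = [1, 1, 1, 1]
r3 m[φ0→ice] = [432, 504, 216, 288]
r3 m[φ0→sun] = [432, 378, 324, 315]
r3 m[φ1→ice] = [72, 48, 72, 27]
r3 m[φ1→fog] = [432, 432, 210, 280]
r3 m[φ2→ice] = [7, 9, 7, 7]
r3 m[φ2→wind] = [378, 378, 288, 432]
r3 m[φ3→fog] = [8, 5, 9, 3]
r3 m[φ4→sun] = [4, 9, 4, 2]
r3 m[φ5→sun] = [6, 8, 7, 9]
r3 m[ice→φ0] = [63, 54, 63, 28]
r3 m[ice→φ1] = [42, 72, 35, 42]
r3 m[ice→φ2] = [54, 48, 45, 24]
r3 m[fog→φ1] = [8, 5, 9, 3]
r3 m[fog→φ3] = [9, 6, 5, 8]
r3 m[sun→φ0] = [24, 72, 28, 18]
r3 m[sun→φ4] = [48, 56, 42, 54]
r3 m[sun→φ5] = [32, 63, 24, 12]
r3 m[wind→φ2] = [1, 1, 1, 1]
r4 m[φ0→ice] = [432, 504, 216, 288]
r4 m[φ0→sun] = [432, 378, 324, 315]
r4 m[φ1→ice] = [72, 48, 72, 27]
r4 m[φ1→fog] = [432, 432, 210, 280]
r4 m[φ2→ice] = [7, 9, 7, 7]
r4 m[φ2→wind] = [378, 378, 288, 432]
r4 m[φ3→fog] = [8, 5, 9, 3]
r4 m[φ4→sun] = [4, 9, 4, 2]
r4 m[φ5→sun] = [6, 8, 7, 9]
r4 m[ice→φ0] = [504, 432, 504, 189]
r4 m[ice→φ1] = [3024, 4536, 1512, 2016]
r4 m[ice→φ2] = [31104, 24192, 15552, 7776]
r4 m[fog→φ1] = [8, 5, 9, 3]
r4 m[fog→φ3] = [432, 432, 210, 280]
r4 m[sun→φ0] = [24, 72, 28, 18]
r4 m[sun→φ4] = [2592, 3024, 2268, 2835]
r4 m[sun→φ5] = [1728, 3402, 1296, 630]
r4 m[wind→φ2] = [1, 1, 1, 1]
r5 m[φ0→ice] = [432, 504, 216, 288]
r5 m[φ0→sun] = [3456, 3024, 2592, 2520]
r5 m[φ1→ice] = [72, 48, 72, 27]
r5 m[φ1→fog] = [27216, 27216, 15120, 12096]
r5 m[φ2→ice] = [7, 9, 7, 7]
r5 m[φ2→wind] = [217728, 217728, 145152, 217728]
r5 m[φ3→fog] = [8, 5, 9, 3]
r5 m[φ4→sun] = [4, 9, 4, 2]
r5 m[φ5→sun] = [6, 8, 7, 9]
r5 m[ice→φ0] = [504, 432, 504, 189]
r5 m[ice→φ1] = [3024, 4536, 1512, 2016]
r5 m[ice→φ2] = [31104, 24192, 15552, 7776]
r5 m[fog→φ1] = [8, 5, 9, 3]
r5 m[fog→φ3] = [432, 432, 210, 280]
r5 m[sun→φ0] = [24, 72, 28, 18]
r5 m[sun→φ4] = [2592, 3024, 2268, 2835]
r5 m[sun→φ5] = [1728, 3402, 1296, 630]
r5 m[wind→φ2] = [1, 1, 1, 1]
r6 m[φ0→ice] = [432, 504, 216, 288]
r6 m[φ0→sun] = [3456, 3024, 2592, 2520]
r6 m[φ1→ice] = [72, 48, 72, 27]
r6 m[φ1→fog] = [27216, 27216, 15120, 12096]
r6 m[φ2→ice] = [7, 9, 7, 7]
r6 m[φ2→wind] = [217728, 217728, 145152, 217728]
r6 m[φ3→fog] = [8, 5, 9, 3]
r6 m[φ4→sun] = [4, 9, 4, 2]
r6 m[φ5→sun] = [6, 8, 7, 9]
r6 m[ice→φ0] = [504, 432, 504, 189]
r6 m[ice→φ1] = [3024, 4536, 1512, 2016]
r6 m[ice→φ2] = [31104, 24192, 15552, 7776]
r6 m[fog→φ1] = [8, 5, 9, 3]
r6 m[fog→φ3] = [27216, 27216, 15120, 12096]
r6 m[sun→φ0] = [24, 72, 28, 18]
r6 m[sun→φ4] = [20736, 24192, 18144, 22680]
r6 m[sun→φ5] = [13824, 27216, 10368, 5040]
r6 m[wind→φ2] = [1, 1, 1, 1]
r7 m[φ0→ice] = [432, 504, 216, 288]
r7 m[φ0→sun] = [3456, 3024, 2592, 2520]
r7 m[φ1→ice] = [72, 48, 72, 27]
r7 m[φ1→fog] = [27216, 27216, 15120, 12096]
r7 m[φ2→ice] = [7, 9, 7, 7]
r7 m[φ2→wind] = [217728, 217728, 145152, 217728]
r7 m[φ3→fog] = [8, 5, 9, 3]
r7 m[φ4→sun] = [4, 9, 4, 2]
r7 m[φ5→sun] = [6, 8, 7, 9]
r7 m[ice→φ0] = [504, 432, 504, 189]
r7 m[ice→φ1] = [3024, 4536, 1512, 2016]
r7 m[ice→φ2] = [31104, 24192, 15552, 7776]
r7 m[fog→φ1] = [8, 5, 9, 3]
r7 m[fog→φ3] = [27216, 27216, 15120, 12096]
r7 m[sun→φ0] = [24, 72, 28, 18]
r7 m[sun→φ4] = [20736, 24192, 18144, 22680]
r7 m[sun→φ5] = [13824, 27216, 10368, 5040]
r7 m[wind→φ2] = [1, 1, 1, 1]
fixed point reached at round 7
b[sun] = ⊗ incoming = [82944, 217728, 72576, 45360]

b[sun] = [82944, 217728, 72576, 45360]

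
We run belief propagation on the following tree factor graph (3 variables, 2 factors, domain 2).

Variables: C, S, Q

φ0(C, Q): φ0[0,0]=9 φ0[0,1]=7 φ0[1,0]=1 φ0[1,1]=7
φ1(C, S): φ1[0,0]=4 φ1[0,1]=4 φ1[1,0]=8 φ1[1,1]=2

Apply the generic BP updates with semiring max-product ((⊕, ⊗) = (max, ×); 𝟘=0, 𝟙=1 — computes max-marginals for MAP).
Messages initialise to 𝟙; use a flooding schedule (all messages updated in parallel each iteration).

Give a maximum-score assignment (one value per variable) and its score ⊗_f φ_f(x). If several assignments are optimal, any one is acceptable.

assignment: (C=1, S=0, Q=1); score = 56

init: all messages = 𝟙 over 2 values
r1 m[φ0→C] = [9, 7]
r1 m[φ0→Q] = [9, 7]
r1 m[φ1→C] = [4, 8]
r1 m[φ1→S] = [8, 4]
r1 m[C→φ0] = [1, 1]
r1 m[C→φ1] = [1, 1]
r1 m[S→φ1] = [1, 1]
r1 m[Q→φ0] = [1, 1]
r2 m[φ0→C] = [9, 7]
r2 m[φ0→Q] = [9, 7]
r2 m[φ1→C] = [4, 8]
r2 m[φ1→S] = [8, 4]
r2 m[C→φ0] = [4, 8]
r2 m[C→φ1] = [9, 7]
r2 m[S→φ1] = [1, 1]
r2 m[Q→φ0] = [1, 1]
r3 m[φ0→C] = [9, 7]
r3 m[φ0→Q] = [36, 56]
r3 m[φ1→C] = [4, 8]
r3 m[φ1→S] = [56, 36]
r3 m[C→φ0] = [4, 8]
r3 m[C→φ1] = [9, 7]
r3 m[S→φ1] = [1, 1]
r3 m[Q→φ0] = [1, 1]
r4 m[φ0→C] = [9, 7]
r4 m[φ0→Q] = [36, 56]
r4 m[φ1→C] = [4, 8]
r4 m[φ1→S] = [56, 36]
r4 m[C→φ0] = [4, 8]
r4 m[C→φ1] = [9, 7]
r4 m[S→φ1] = [1, 1]
r4 m[Q→φ0] = [1, 1]
fixed point reached at round 4
traceback from C: (C=1, S=0, Q=1), score=56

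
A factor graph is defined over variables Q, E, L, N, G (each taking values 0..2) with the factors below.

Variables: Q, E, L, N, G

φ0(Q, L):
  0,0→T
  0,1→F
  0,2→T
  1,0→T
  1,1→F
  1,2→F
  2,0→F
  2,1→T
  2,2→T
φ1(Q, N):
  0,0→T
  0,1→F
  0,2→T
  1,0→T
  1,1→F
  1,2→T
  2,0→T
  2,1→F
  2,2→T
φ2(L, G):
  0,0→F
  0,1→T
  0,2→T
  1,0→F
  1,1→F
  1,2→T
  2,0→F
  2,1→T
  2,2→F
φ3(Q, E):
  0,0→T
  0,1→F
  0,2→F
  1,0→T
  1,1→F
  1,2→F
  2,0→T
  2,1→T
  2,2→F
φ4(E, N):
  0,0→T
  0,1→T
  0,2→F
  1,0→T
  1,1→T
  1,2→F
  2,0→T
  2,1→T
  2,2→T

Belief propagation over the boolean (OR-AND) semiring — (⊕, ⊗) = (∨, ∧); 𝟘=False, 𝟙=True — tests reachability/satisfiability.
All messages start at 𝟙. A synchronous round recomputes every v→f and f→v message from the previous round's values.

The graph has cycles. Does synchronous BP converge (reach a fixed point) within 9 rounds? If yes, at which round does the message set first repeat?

init: all messages = 𝟙 over 3 values
r1 m[φ0→Q] = [T, T, T]
r1 m[φ0→L] = [T, T, T]
r1 m[φ1→Q] = [T, T, T]
r1 m[φ1→N] = [T, F, T]
r1 m[φ2→L] = [T, T, T]
r1 m[φ2→G] = [F, T, T]
r1 m[φ3→Q] = [T, T, T]
r1 m[φ3→E] = [T, T, F]
r1 m[φ4→E] = [T, T, T]
r1 m[φ4→N] = [T, T, T]
r1 m[Q→φ0] = [T, T, T]
r1 m[Q→φ1] = [T, T, T]
r1 m[Q→φ3] = [T, T, T]
r1 m[E→φ3] = [T, T, T]
r1 m[E→φ4] = [T, T, T]
r1 m[L→φ0] = [T, T, T]
r1 m[L→φ2] = [T, T, T]
r1 m[N→φ1] = [T, T, T]
r1 m[N→φ4] = [T, T, T]
r1 m[G→φ2] = [T, T, T]
r2 m[φ0→Q] = [T, T, T]
r2 m[φ0→L] = [T, T, T]
r2 m[φ1→Q] = [T, T, T]
r2 m[φ1→N] = [T, F, T]
r2 m[φ2→L] = [T, T, T]
r2 m[φ2→G] = [F, T, T]
r2 m[φ3→Q] = [T, T, T]
r2 m[φ3→E] = [T, T, F]
r2 m[φ4→E] = [T, T, T]
r2 m[φ4→N] = [T, T, T]
r2 m[Q→φ0] = [T, T, T]
r2 m[Q→φ1] = [T, T, T]
r2 m[Q→φ3] = [T, T, T]
r2 m[E→φ3] = [T, T, T]
r2 m[E→φ4] = [T, T, F]
r2 m[L→φ0] = [T, T, T]
r2 m[L→φ2] = [T, T, T]
r2 m[N→φ1] = [T, T, T]
r2 m[N→φ4] = [T, F, T]
r2 m[G→φ2] = [T, T, T]
r3 m[φ0→Q] = [T, T, T]
r3 m[φ0→L] = [T, T, T]
r3 m[φ1→Q] = [T, T, T]
r3 m[φ1→N] = [T, F, T]
r3 m[φ2→L] = [T, T, T]
r3 m[φ2→G] = [F, T, T]
r3 m[φ3→Q] = [T, T, T]
r3 m[φ3→E] = [T, T, F]
r3 m[φ4→E] = [T, T, T]
r3 m[φ4→N] = [T, T, F]
r3 m[Q→φ0] = [T, T, T]
r3 m[Q→φ1] = [T, T, T]
r3 m[Q→φ3] = [T, T, T]
r3 m[E→φ3] = [T, T, T]
r3 m[E→φ4] = [T, T, F]
r3 m[L→φ0] = [T, T, T]
r3 m[L→φ2] = [T, T, T]
r3 m[N→φ1] = [T, T, T]
r3 m[N→φ4] = [T, F, T]
r3 m[G→φ2] = [T, T, T]
r4 m[φ0→Q] = [T, T, T]
r4 m[φ0→L] = [T, T, T]
r4 m[φ1→Q] = [T, T, T]
r4 m[φ1→N] = [T, F, T]
r4 m[φ2→L] = [T, T, T]
r4 m[φ2→G] = [F, T, T]
r4 m[φ3→Q] = [T, T, T]
r4 m[φ3→E] = [T, T, F]
r4 m[φ4→E] = [T, T, T]
r4 m[φ4→N] = [T, T, F]
r4 m[Q→φ0] = [T, T, T]
r4 m[Q→φ1] = [T, T, T]
r4 m[Q→φ3] = [T, T, T]
r4 m[E→φ3] = [T, T, T]
r4 m[E→φ4] = [T, T, F]
r4 m[L→φ0] = [T, T, T]
r4 m[L→φ2] = [T, T, T]
r4 m[N→φ1] = [T, T, F]
r4 m[N→φ4] = [T, F, T]
r4 m[G→φ2] = [T, T, T]
r5 m[φ0→Q] = [T, T, T]
r5 m[φ0→L] = [T, T, T]
r5 m[φ1→Q] = [T, T, T]
r5 m[φ1→N] = [T, F, T]
r5 m[φ2→L] = [T, T, T]
r5 m[φ2→G] = [F, T, T]
r5 m[φ3→Q] = [T, T, T]
r5 m[φ3→E] = [T, T, F]
r5 m[φ4→E] = [T, T, T]
r5 m[φ4→N] = [T, T, F]
r5 m[Q→φ0] = [T, T, T]
r5 m[Q→φ1] = [T, T, T]
r5 m[Q→φ3] = [T, T, T]
r5 m[E→φ3] = [T, T, T]
r5 m[E→φ4] = [T, T, F]
r5 m[L→φ0] = [T, T, T]
r5 m[L→φ2] = [T, T, T]
r5 m[N→φ1] = [T, T, F]
r5 m[N→φ4] = [T, F, T]
r5 m[G→φ2] = [T, T, T]
fixed point reached at round 5
messages reach a fixed point at round 5

CONVERGED at round 5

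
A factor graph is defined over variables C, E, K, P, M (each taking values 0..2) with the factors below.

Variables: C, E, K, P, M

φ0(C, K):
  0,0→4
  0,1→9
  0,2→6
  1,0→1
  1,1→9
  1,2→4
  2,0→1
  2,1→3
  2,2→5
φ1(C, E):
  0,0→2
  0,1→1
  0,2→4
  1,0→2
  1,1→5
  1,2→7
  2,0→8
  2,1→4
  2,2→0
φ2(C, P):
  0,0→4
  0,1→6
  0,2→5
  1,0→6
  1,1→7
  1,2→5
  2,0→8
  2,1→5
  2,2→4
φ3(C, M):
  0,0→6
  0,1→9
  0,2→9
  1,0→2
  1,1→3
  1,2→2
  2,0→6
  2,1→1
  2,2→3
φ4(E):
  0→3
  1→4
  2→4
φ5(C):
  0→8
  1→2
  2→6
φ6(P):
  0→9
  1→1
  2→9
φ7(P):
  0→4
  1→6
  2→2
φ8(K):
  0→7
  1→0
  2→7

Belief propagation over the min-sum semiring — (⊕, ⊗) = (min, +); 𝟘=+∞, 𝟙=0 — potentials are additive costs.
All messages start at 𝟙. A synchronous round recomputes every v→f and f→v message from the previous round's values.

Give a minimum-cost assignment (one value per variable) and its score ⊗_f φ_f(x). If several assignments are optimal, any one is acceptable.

assignment: (C=2, E=2, K=1, P=1, M=1); score = 26

init: all messages = 𝟙 over 3 values
r1 m[φ0→C] = [4, 1, 1]
r1 m[φ0→K] = [1, 3, 4]
r1 m[φ1→C] = [1, 2, 0]
r1 m[φ1→E] = [2, 1, 0]
r1 m[φ2→C] = [4, 5, 4]
r1 m[φ2→P] = [4, 5, 4]
r1 m[φ3→C] = [6, 2, 1]
r1 m[φ3→M] = [2, 1, 2]
r1 m[φ4→E] = [3, 4, 4]
r1 m[φ5→C] = [8, 2, 6]
r1 m[φ6→P] = [9, 1, 9]
r1 m[φ7→P] = [4, 6, 2]
r1 m[φ8→K] = [7, 0, 7]
r1 m[C→φ0] = [0, 0, 0]
r1 m[C→φ1] = [0, 0, 0]
r1 m[C→φ2] = [0, 0, 0]
r1 m[C→φ3] = [0, 0, 0]
r1 m[C→φ5] = [0, 0, 0]
r1 m[E→φ1] = [0, 0, 0]
r1 m[E→φ4] = [0, 0, 0]
r1 m[K→φ0] = [0, 0, 0]
r1 m[K→φ8] = [0, 0, 0]
r1 m[P→φ2] = [0, 0, 0]
r1 m[P→φ6] = [0, 0, 0]
r1 m[P→φ7] = [0, 0, 0]
r1 m[M→φ3] = [0, 0, 0]
r2 m[φ0→C] = [4, 1, 1]
r2 m[φ0→K] = [1, 3, 4]
r2 m[φ1→C] = [1, 2, 0]
r2 m[φ1→E] = [2, 1, 0]
r2 m[φ2→C] = [4, 5, 4]
r2 m[φ2→P] = [4, 5, 4]
r2 m[φ3→C] = [6, 2, 1]
r2 m[φ3→M] = [2, 1, 2]
r2 m[φ4→E] = [3, 4, 4]
r2 m[φ5→C] = [8, 2, 6]
r2 m[φ6→P] = [9, 1, 9]
r2 m[φ7→P] = [4, 6, 2]
r2 m[φ8→K] = [7, 0, 7]
r2 m[C→φ0] = [19, 11, 11]
r2 m[C→φ1] = [22, 10, 12]
r2 m[C→φ2] = [19, 7, 8]
r2 m[C→φ3] = [17, 10, 11]
r2 m[C→φ5] = [15, 10, 6]
r2 m[E→φ1] = [3, 4, 4]
r2 m[E→φ4] = [2, 1, 0]
r2 m[K→φ0] = [7, 0, 7]
r2 m[K→φ8] = [1, 3, 4]
r2 m[P→φ2] = [13, 7, 11]
r2 m[P→φ6] = [8, 11, 6]
r2 m[P→φ7] = [13, 6, 13]
r2 m[M→φ3] = [0, 0, 0]
r3 m[φ0→C] = [9, 8, 3]
r3 m[φ0→K] = [12, 14, 15]
r3 m[φ1→C] = [5, 5, 4]
r3 m[φ1→E] = [12, 15, 12]
r3 m[φ2→C] = [13, 14, 12]
r3 m[φ2→P] = [13, 13, 12]
r3 m[φ3→C] = [6, 2, 1]
r3 m[φ3→M] = [12, 12, 12]
r3 m[φ4→E] = [3, 4, 4]
r3 m[φ5→C] = [8, 2, 6]
r3 m[φ6→P] = [9, 1, 9]
r3 m[φ7→P] = [4, 6, 2]
r3 m[φ8→K] = [7, 0, 7]
r3 m[C→φ0] = [19, 11, 11]
r3 m[C→φ1] = [22, 10, 12]
r3 m[C→φ2] = [19, 7, 8]
r3 m[C→φ3] = [17, 10, 11]
r3 m[C→φ5] = [15, 10, 6]
r3 m[E→φ1] = [3, 4, 4]
r3 m[E→φ4] = [2, 1, 0]
r3 m[K→φ0] = [7, 0, 7]
r3 m[K→φ8] = [1, 3, 4]
r3 m[P→φ2] = [13, 7, 11]
r3 m[P→φ6] = [8, 11, 6]
r3 m[P→φ7] = [13, 6, 13]
r3 m[M→φ3] = [0, 0, 0]
r4 m[φ0→C] = [9, 8, 3]
r4 m[φ0→K] = [12, 14, 15]
r4 m[φ1→C] = [5, 5, 4]
r4 m[φ1→E] = [12, 15, 12]
r4 m[φ2→C] = [13, 14, 12]
r4 m[φ2→P] = [13, 13, 12]
r4 m[φ3→C] = [6, 2, 1]
r4 m[φ3→M] = [12, 12, 12]
r4 m[φ4→E] = [3, 4, 4]
r4 m[φ5→C] = [8, 2, 6]
r4 m[φ6→P] = [9, 1, 9]
r4 m[φ7→P] = [4, 6, 2]
r4 m[φ8→K] = [7, 0, 7]
r4 m[C→φ0] = [32, 23, 23]
r4 m[C→φ1] = [36, 26, 22]
r4 m[C→φ2] = [28, 17, 14]
r4 m[C→φ3] = [35, 29, 25]
r4 m[C→φ5] = [33, 29, 20]
r4 m[E→φ1] = [3, 4, 4]
r4 m[E→φ4] = [12, 15, 12]
r4 m[K→φ0] = [7, 0, 7]
r4 m[K→φ8] = [12, 14, 15]
r4 m[P→φ2] = [13, 7, 11]
r4 m[P→φ6] = [17, 19, 14]
r4 m[P→φ7] = [22, 14, 21]
r4 m[M→φ3] = [0, 0, 0]
r5 m[φ0→C] = [9, 8, 3]
r5 m[φ0→K] = [24, 26, 27]
r5 m[φ1→C] = [5, 5, 4]
r5 m[φ1→E] = [28, 26, 22]
r5 m[φ2→C] = [13, 14, 12]
r5 m[φ2→P] = [22, 19, 18]
r5 m[φ3→C] = [6, 2, 1]
r5 m[φ3→M] = [31, 26, 28]
r5 m[φ4→E] = [3, 4, 4]
r5 m[φ5→C] = [8, 2, 6]
r5 m[φ6→P] = [9, 1, 9]
r5 m[φ7→P] = [4, 6, 2]
r5 m[φ8→K] = [7, 0, 7]
r5 m[C→φ0] = [32, 23, 23]
r5 m[C→φ1] = [36, 26, 22]
r5 m[C→φ2] = [28, 17, 14]
r5 m[C→φ3] = [35, 29, 25]
r5 m[C→φ5] = [33, 29, 20]
r5 m[E→φ1] = [3, 4, 4]
r5 m[E→φ4] = [12, 15, 12]
r5 m[K→φ0] = [7, 0, 7]
r5 m[K→φ8] = [12, 14, 15]
r5 m[P→φ2] = [13, 7, 11]
r5 m[P→φ6] = [17, 19, 14]
r5 m[P→φ7] = [22, 14, 21]
r5 m[M→φ3] = [0, 0, 0]
r6 m[φ0→C] = [9, 8, 3]
r6 m[φ0→K] = [24, 26, 27]
r6 m[φ1→C] = [5, 5, 4]
r6 m[φ1→E] = [28, 26, 22]
r6 m[φ2→C] = [13, 14, 12]
r6 m[φ2→P] = [22, 19, 18]
r6 m[φ3→C] = [6, 2, 1]
r6 m[φ3→M] = [31, 26, 28]
r6 m[φ4→E] = [3, 4, 4]
r6 m[φ5→C] = [8, 2, 6]
r6 m[φ6→P] = [9, 1, 9]
r6 m[φ7→P] = [4, 6, 2]
r6 m[φ8→K] = [7, 0, 7]
r6 m[C→φ0] = [32, 23, 23]
r6 m[C→φ1] = [36, 26, 22]
r6 m[C→φ2] = [28, 17, 14]
r6 m[C→φ3] = [35, 29, 25]
r6 m[C→φ5] = [33, 29, 20]
r6 m[E→φ1] = [3, 4, 4]
r6 m[E→φ4] = [28, 26, 22]
r6 m[K→φ0] = [7, 0, 7]
r6 m[K→φ8] = [24, 26, 27]
r6 m[P→φ2] = [13, 7, 11]
r6 m[P→φ6] = [26, 25, 20]
r6 m[P→φ7] = [31, 20, 27]
r6 m[M→φ3] = [0, 0, 0]
r7 m[φ0→C] = [9, 8, 3]
r7 m[φ0→K] = [24, 26, 27]
r7 m[φ1→C] = [5, 5, 4]
r7 m[φ1→E] = [28, 26, 22]
r7 m[φ2→C] = [13, 14, 12]
r7 m[φ2→P] = [22, 19, 18]
r7 m[φ3→C] = [6, 2, 1]
r7 m[φ3→M] = [31, 26, 28]
r7 m[φ4→E] = [3, 4, 4]
r7 m[φ5→C] = [8, 2, 6]
r7 m[φ6→P] = [9, 1, 9]
r7 m[φ7→P] = [4, 6, 2]
r7 m[φ8→K] = [7, 0, 7]
r7 m[C→φ0] = [32, 23, 23]
r7 m[C→φ1] = [36, 26, 22]
r7 m[C→φ2] = [28, 17, 14]
r7 m[C→φ3] = [35, 29, 25]
r7 m[C→φ5] = [33, 29, 20]
r7 m[E→φ1] = [3, 4, 4]
r7 m[E→φ4] = [28, 26, 22]
r7 m[K→φ0] = [7, 0, 7]
r7 m[K→φ8] = [24, 26, 27]
r7 m[P→φ2] = [13, 7, 11]
r7 m[P→φ6] = [26, 25, 20]
r7 m[P→φ7] = [31, 20, 27]
r7 m[M→φ3] = [0, 0, 0]
fixed point reached at round 7
traceback from C: (C=2, E=2, K=1, P=1, M=1), score=26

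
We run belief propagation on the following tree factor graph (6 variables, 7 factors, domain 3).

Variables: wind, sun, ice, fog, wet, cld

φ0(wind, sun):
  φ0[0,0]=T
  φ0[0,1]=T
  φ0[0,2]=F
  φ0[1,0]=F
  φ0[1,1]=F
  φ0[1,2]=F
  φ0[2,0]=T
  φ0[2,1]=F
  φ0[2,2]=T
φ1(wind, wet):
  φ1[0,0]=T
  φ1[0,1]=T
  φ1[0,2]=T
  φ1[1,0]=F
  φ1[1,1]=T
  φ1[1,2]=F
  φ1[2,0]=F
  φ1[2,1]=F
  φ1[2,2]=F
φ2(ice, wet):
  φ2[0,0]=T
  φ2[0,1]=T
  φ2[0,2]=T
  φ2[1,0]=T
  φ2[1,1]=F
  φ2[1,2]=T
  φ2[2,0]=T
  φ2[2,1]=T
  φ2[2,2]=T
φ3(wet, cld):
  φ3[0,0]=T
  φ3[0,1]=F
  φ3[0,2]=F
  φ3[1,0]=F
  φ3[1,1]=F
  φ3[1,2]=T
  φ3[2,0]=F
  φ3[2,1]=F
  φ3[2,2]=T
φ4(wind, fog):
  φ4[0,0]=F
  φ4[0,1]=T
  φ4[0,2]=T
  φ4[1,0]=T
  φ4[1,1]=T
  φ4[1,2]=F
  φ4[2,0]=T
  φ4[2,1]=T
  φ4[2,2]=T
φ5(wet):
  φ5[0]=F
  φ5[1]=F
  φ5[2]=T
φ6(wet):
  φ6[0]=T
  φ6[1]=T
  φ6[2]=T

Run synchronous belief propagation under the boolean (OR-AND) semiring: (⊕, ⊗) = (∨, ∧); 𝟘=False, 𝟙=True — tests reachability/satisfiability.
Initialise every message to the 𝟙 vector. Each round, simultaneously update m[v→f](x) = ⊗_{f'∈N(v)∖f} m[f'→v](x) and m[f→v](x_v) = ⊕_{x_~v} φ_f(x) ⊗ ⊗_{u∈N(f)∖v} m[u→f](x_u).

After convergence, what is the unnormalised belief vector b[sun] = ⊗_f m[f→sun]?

init: all messages = 𝟙 over 3 values
r1 m[φ0→wind] = [T, F, T]
r1 m[φ0→sun] = [T, T, T]
r1 m[φ1→wind] = [T, T, F]
r1 m[φ1→wet] = [T, T, T]
r1 m[φ2→ice] = [T, T, T]
r1 m[φ2→wet] = [T, T, T]
r1 m[φ3→wet] = [T, T, T]
r1 m[φ3→cld] = [T, F, T]
r1 m[φ4→wind] = [T, T, T]
r1 m[φ4→fog] = [T, T, T]
r1 m[φ5→wet] = [F, F, T]
r1 m[φ6→wet] = [T, T, T]
r1 m[wind→φ0] = [T, T, T]
r1 m[wind→φ1] = [T, T, T]
r1 m[wind→φ4] = [T, T, T]
r1 m[sun→φ0] = [T, T, T]
r1 m[ice→φ2] = [T, T, T]
r1 m[fog→φ4] = [T, T, T]
r1 m[wet→φ1] = [T, T, T]
r1 m[wet→φ2] = [T, T, T]
r1 m[wet→φ3] = [T, T, T]
r1 m[wet→φ5] = [T, T, T]
r1 m[wet→φ6] = [T, T, T]
r1 m[cld→φ3] = [T, T, T]
r2 m[φ0→wind] = [T, F, T]
r2 m[φ0→sun] = [T, T, T]
r2 m[φ1→wind] = [T, T, F]
r2 m[φ1→wet] = [T, T, T]
r2 m[φ2→ice] = [T, T, T]
r2 m[φ2→wet] = [T, T, T]
r2 m[φ3→wet] = [T, T, T]
r2 m[φ3→cld] = [T, F, T]
r2 m[φ4→wind] = [T, T, T]
r2 m[φ4→fog] = [T, T, T]
r2 m[φ5→wet] = [F, F, T]
r2 m[φ6→wet] = [T, T, T]
r2 m[wind→φ0] = [T, T, F]
r2 m[wind→φ1] = [T, F, T]
r2 m[wind→φ4] = [T, F, F]
r2 m[sun→φ0] = [T, T, T]
r2 m[ice→φ2] = [T, T, T]
r2 m[fog→φ4] = [T, T, T]
r2 m[wet→φ1] = [F, F, T]
r2 m[wet→φ2] = [F, F, T]
r2 m[wet→φ3] = [F, F, T]
r2 m[wet→φ5] = [T, T, T]
r2 m[wet→φ6] = [F, F, T]
r2 m[cld→φ3] = [T, T, T]
r3 m[φ0→wind] = [T, F, T]
r3 m[φ0→sun] = [T, T, F]
r3 m[φ1→wind] = [T, F, F]
r3 m[φ1→wet] = [T, T, T]
r3 m[φ2→ice] = [T, T, T]
r3 m[φ2→wet] = [T, T, T]
r3 m[φ3→wet] = [T, T, T]
r3 m[φ3→cld] = [F, F, T]
r3 m[φ4→wind] = [T, T, T]
r3 m[φ4→fog] = [F, T, T]
r3 m[φ5→wet] = [F, F, T]
r3 m[φ6→wet] = [T, T, T]
r3 m[wind→φ0] = [T, T, F]
r3 m[wind→φ1] = [T, F, T]
r3 m[wind→φ4] = [T, F, F]
r3 m[sun→φ0] = [T, T, T]
r3 m[ice→φ2] = [T, T, T]
r3 m[fog→φ4] = [T, T, T]
r3 m[wet→φ1] = [F, F, T]
r3 m[wet→φ2] = [F, F, T]
r3 m[wet→φ3] = [F, F, T]
r3 m[wet→φ5] = [T, T, T]
r3 m[wet→φ6] = [F, F, T]
r3 m[cld→φ3] = [T, T, T]
r4 m[φ0→wind] = [T, F, T]
r4 m[φ0→sun] = [T, T, F]
r4 m[φ1→wind] = [T, F, F]
r4 m[φ1→wet] = [T, T, T]
r4 m[φ2→ice] = [T, T, T]
r4 m[φ2→wet] = [T, T, T]
r4 m[φ3→wet] = [T, T, T]
r4 m[φ3→cld] = [F, F, T]
r4 m[φ4→wind] = [T, T, T]
r4 m[φ4→fog] = [F, T, T]
r4 m[φ5→wet] = [F, F, T]
r4 m[φ6→wet] = [T, T, T]
r4 m[wind→φ0] = [T, F, F]
r4 m[wind→φ1] = [T, F, T]
r4 m[wind→φ4] = [T, F, F]
r4 m[sun→φ0] = [T, T, T]
r4 m[ice→φ2] = [T, T, T]
r4 m[fog→φ4] = [T, T, T]
r4 m[wet→φ1] = [F, F, T]
r4 m[wet→φ2] = [F, F, T]
r4 m[wet→φ3] = [F, F, T]
r4 m[wet→φ5] = [T, T, T]
r4 m[wet→φ6] = [F, F, T]
r4 m[cld→φ3] = [T, T, T]
r5 m[φ0→wind] = [T, F, T]
r5 m[φ0→sun] = [T, T, F]
r5 m[φ1→wind] = [T, F, F]
r5 m[φ1→wet] = [T, T, T]
r5 m[φ2→ice] = [T, T, T]
r5 m[φ2→wet] = [T, T, T]
r5 m[φ3→wet] = [T, T, T]
r5 m[φ3→cld] = [F, F, T]
r5 m[φ4→wind] = [T, T, T]
r5 m[φ4→fog] = [F, T, T]
r5 m[φ5→wet] = [F, F, T]
r5 m[φ6→wet] = [T, T, T]
r5 m[wind→φ0] = [T, F, F]
r5 m[wind→φ1] = [T, F, T]
r5 m[wind→φ4] = [T, F, F]
r5 m[sun→φ0] = [T, T, T]
r5 m[ice→φ2] = [T, T, T]
r5 m[fog→φ4] = [T, T, T]
r5 m[wet→φ1] = [F, F, T]
r5 m[wet→φ2] = [F, F, T]
r5 m[wet→φ3] = [F, F, T]
r5 m[wet→φ5] = [T, T, T]
r5 m[wet→φ6] = [F, F, T]
r5 m[cld→φ3] = [T, T, T]
fixed point reached at round 5
b[sun] = ⊗ incoming = [T, T, F]

b[sun] = [T, T, F]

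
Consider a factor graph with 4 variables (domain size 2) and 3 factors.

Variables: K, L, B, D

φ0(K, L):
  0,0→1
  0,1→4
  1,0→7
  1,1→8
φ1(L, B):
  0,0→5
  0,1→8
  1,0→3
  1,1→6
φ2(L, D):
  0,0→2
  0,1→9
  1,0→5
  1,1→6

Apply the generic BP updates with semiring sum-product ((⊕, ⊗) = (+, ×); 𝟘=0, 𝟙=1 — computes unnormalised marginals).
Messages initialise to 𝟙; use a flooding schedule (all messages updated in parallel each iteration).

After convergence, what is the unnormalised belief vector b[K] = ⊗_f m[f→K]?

init: all messages = 𝟙 over 2 values
r1 m[φ0→K] = [5, 15]
r1 m[φ0→L] = [8, 12]
r1 m[φ1→L] = [13, 9]
r1 m[φ1→B] = [8, 14]
r1 m[φ2→L] = [11, 11]
r1 m[φ2→D] = [7, 15]
r1 m[K→φ0] = [1, 1]
r1 m[L→φ0] = [1, 1]
r1 m[L→φ1] = [1, 1]
r1 m[L→φ2] = [1, 1]
r1 m[B→φ1] = [1, 1]
r1 m[D→φ2] = [1, 1]
r2 m[φ0→K] = [5, 15]
r2 m[φ0→L] = [8, 12]
r2 m[φ1→L] = [13, 9]
r2 m[φ1→B] = [8, 14]
r2 m[φ2→L] = [11, 11]
r2 m[φ2→D] = [7, 15]
r2 m[K→φ0] = [1, 1]
r2 m[L→φ0] = [143, 99]
r2 m[L→φ1] = [88, 132]
r2 m[L→φ2] = [104, 108]
r2 m[B→φ1] = [1, 1]
r2 m[D→φ2] = [1, 1]
r3 m[φ0→K] = [539, 1793]
r3 m[φ0→L] = [8, 12]
r3 m[φ1→L] = [13, 9]
r3 m[φ1→B] = [836, 1496]
r3 m[φ2→L] = [11, 11]
r3 m[φ2→D] = [748, 1584]
r3 m[K→φ0] = [1, 1]
r3 m[L→φ0] = [143, 99]
r3 m[L→φ1] = [88, 132]
r3 m[L→φ2] = [104, 108]
r3 m[B→φ1] = [1, 1]
r3 m[D→φ2] = [1, 1]
r4 m[φ0→K] = [539, 1793]
r4 m[φ0→L] = [8, 12]
r4 m[φ1→L] = [13, 9]
r4 m[φ1→B] = [836, 1496]
r4 m[φ2→L] = [11, 11]
r4 m[φ2→D] = [748, 1584]
r4 m[K→φ0] = [1, 1]
r4 m[L→φ0] = [143, 99]
r4 m[L→φ1] = [88, 132]
r4 m[L→φ2] = [104, 108]
r4 m[B→φ1] = [1, 1]
r4 m[D→φ2] = [1, 1]
fixed point reached at round 4
b[K] = ⊗ incoming = [539, 1793]

b[K] = [539, 1793]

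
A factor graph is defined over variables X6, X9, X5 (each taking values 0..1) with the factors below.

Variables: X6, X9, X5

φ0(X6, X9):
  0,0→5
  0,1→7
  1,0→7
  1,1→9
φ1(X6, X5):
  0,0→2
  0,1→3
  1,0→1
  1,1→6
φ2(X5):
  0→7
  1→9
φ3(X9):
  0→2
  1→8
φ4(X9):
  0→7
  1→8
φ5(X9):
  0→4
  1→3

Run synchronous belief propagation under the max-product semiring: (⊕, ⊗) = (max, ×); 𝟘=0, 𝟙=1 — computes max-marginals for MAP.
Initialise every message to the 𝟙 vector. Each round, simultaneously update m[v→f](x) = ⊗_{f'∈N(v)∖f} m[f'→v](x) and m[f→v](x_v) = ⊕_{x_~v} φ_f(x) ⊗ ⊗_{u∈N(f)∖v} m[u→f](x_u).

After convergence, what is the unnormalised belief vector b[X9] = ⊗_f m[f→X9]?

init: all messages = 𝟙 over 2 values
r1 m[φ0→X6] = [7, 9]
r1 m[φ0→X9] = [7, 9]
r1 m[φ1→X6] = [3, 6]
r1 m[φ1→X5] = [2, 6]
r1 m[φ2→X5] = [7, 9]
r1 m[φ3→X9] = [2, 8]
r1 m[φ4→X9] = [7, 8]
r1 m[φ5→X9] = [4, 3]
r1 m[X6→φ0] = [1, 1]
r1 m[X6→φ1] = [1, 1]
r1 m[X9→φ0] = [1, 1]
r1 m[X9→φ3] = [1, 1]
r1 m[X9→φ4] = [1, 1]
r1 m[X9→φ5] = [1, 1]
r1 m[X5→φ1] = [1, 1]
r1 m[X5→φ2] = [1, 1]
r2 m[φ0→X6] = [7, 9]
r2 m[φ0→X9] = [7, 9]
r2 m[φ1→X6] = [3, 6]
r2 m[φ1→X5] = [2, 6]
r2 m[φ2→X5] = [7, 9]
r2 m[φ3→X9] = [2, 8]
r2 m[φ4→X9] = [7, 8]
r2 m[φ5→X9] = [4, 3]
r2 m[X6→φ0] = [3, 6]
r2 m[X6→φ1] = [7, 9]
r2 m[X9→φ0] = [56, 192]
r2 m[X9→φ3] = [196, 216]
r2 m[X9→φ4] = [56, 216]
r2 m[X9→φ5] = [98, 576]
r2 m[X5→φ1] = [7, 9]
r2 m[X5→φ2] = [2, 6]
r3 m[φ0→X6] = [1344, 1728]
r3 m[φ0→X9] = [42, 54]
r3 m[φ1→X6] = [27, 54]
r3 m[φ1→X5] = [14, 54]
r3 m[φ2→X5] = [7, 9]
r3 m[φ3→X9] = [2, 8]
r3 m[φ4→X9] = [7, 8]
r3 m[φ5→X9] = [4, 3]
r3 m[X6→φ0] = [3, 6]
r3 m[X6→φ1] = [7, 9]
r3 m[X9→φ0] = [56, 192]
r3 m[X9→φ3] = [196, 216]
r3 m[X9→φ4] = [56, 216]
r3 m[X9→φ5] = [98, 576]
r3 m[X5→φ1] = [7, 9]
r3 m[X5→φ2] = [2, 6]
r4 m[φ0→X6] = [1344, 1728]
r4 m[φ0→X9] = [42, 54]
r4 m[φ1→X6] = [27, 54]
r4 m[φ1→X5] = [14, 54]
r4 m[φ2→X5] = [7, 9]
r4 m[φ3→X9] = [2, 8]
r4 m[φ4→X9] = [7, 8]
r4 m[φ5→X9] = [4, 3]
r4 m[X6→φ0] = [27, 54]
r4 m[X6→φ1] = [1344, 1728]
r4 m[X9→φ0] = [56, 192]
r4 m[X9→φ3] = [1176, 1296]
r4 m[X9→φ4] = [336, 1296]
r4 m[X9→φ5] = [588, 3456]
r4 m[X5→φ1] = [7, 9]
r4 m[X5→φ2] = [14, 54]
r5 m[φ0→X6] = [1344, 1728]
r5 m[φ0→X9] = [378, 486]
r5 m[φ1→X6] = [27, 54]
r5 m[φ1→X5] = [2688, 10368]
r5 m[φ2→X5] = [7, 9]
r5 m[φ3→X9] = [2, 8]
r5 m[φ4→X9] = [7, 8]
r5 m[φ5→X9] = [4, 3]
r5 m[X6→φ0] = [27, 54]
r5 m[X6→φ1] = [1344, 1728]
r5 m[X9→φ0] = [56, 192]
r5 m[X9→φ3] = [1176, 1296]
r5 m[X9→φ4] = [336, 1296]
r5 m[X9→φ5] = [588, 3456]
r5 m[X5→φ1] = [7, 9]
r5 m[X5→φ2] = [14, 54]
r6 m[φ0→X6] = [1344, 1728]
r6 m[φ0→X9] = [378, 486]
r6 m[φ1→X6] = [27, 54]
r6 m[φ1→X5] = [2688, 10368]
r6 m[φ2→X5] = [7, 9]
r6 m[φ3→X9] = [2, 8]
r6 m[φ4→X9] = [7, 8]
r6 m[φ5→X9] = [4, 3]
r6 m[X6→φ0] = [27, 54]
r6 m[X6→φ1] = [1344, 1728]
r6 m[X9→φ0] = [56, 192]
r6 m[X9→φ3] = [10584, 11664]
r6 m[X9→φ4] = [3024, 11664]
r6 m[X9→φ5] = [5292, 31104]
r6 m[X5→φ1] = [7, 9]
r6 m[X5→φ2] = [2688, 10368]
r7 m[φ0→X6] = [1344, 1728]
r7 m[φ0→X9] = [378, 486]
r7 m[φ1→X6] = [27, 54]
r7 m[φ1→X5] = [2688, 10368]
r7 m[φ2→X5] = [7, 9]
r7 m[φ3→X9] = [2, 8]
r7 m[φ4→X9] = [7, 8]
r7 m[φ5→X9] = [4, 3]
r7 m[X6→φ0] = [27, 54]
r7 m[X6→φ1] = [1344, 1728]
r7 m[X9→φ0] = [56, 192]
r7 m[X9→φ3] = [10584, 11664]
r7 m[X9→φ4] = [3024, 11664]
r7 m[X9→φ5] = [5292, 31104]
r7 m[X5→φ1] = [7, 9]
r7 m[X5→φ2] = [2688, 10368]
fixed point reached at round 7
b[X9] = ⊗ incoming = [21168, 93312]

b[X9] = [21168, 93312]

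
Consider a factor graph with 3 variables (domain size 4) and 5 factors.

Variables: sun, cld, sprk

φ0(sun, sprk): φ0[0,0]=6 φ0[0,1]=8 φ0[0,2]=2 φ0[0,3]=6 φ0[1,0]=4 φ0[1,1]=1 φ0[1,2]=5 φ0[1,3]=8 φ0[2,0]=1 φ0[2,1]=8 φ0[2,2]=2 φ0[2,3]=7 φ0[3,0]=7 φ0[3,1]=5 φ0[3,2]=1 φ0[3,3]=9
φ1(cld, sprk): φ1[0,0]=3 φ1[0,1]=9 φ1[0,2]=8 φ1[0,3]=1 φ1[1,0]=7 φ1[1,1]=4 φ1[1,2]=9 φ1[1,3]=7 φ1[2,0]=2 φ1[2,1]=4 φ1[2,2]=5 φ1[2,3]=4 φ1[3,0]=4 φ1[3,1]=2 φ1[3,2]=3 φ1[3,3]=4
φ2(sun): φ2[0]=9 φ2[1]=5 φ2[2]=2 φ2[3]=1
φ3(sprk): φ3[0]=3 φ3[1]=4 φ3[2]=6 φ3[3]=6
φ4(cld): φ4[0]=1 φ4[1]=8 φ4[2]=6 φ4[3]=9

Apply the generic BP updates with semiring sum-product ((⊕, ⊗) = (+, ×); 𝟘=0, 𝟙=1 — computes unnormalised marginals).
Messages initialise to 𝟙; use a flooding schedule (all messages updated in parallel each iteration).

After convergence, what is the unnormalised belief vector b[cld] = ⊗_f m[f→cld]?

init: all messages = 𝟙 over 4 values
r1 m[φ0→sun] = [22, 18, 18, 22]
r1 m[φ0→sprk] = [18, 22, 10, 30]
r1 m[φ1→cld] = [21, 27, 15, 13]
r1 m[φ1→sprk] = [16, 19, 25, 16]
r1 m[φ2→sun] = [9, 5, 2, 1]
r1 m[φ3→sprk] = [3, 4, 6, 6]
r1 m[φ4→cld] = [1, 8, 6, 9]
r1 m[sun→φ0] = [1, 1, 1, 1]
r1 m[sun→φ2] = [1, 1, 1, 1]
r1 m[cld→φ1] = [1, 1, 1, 1]
r1 m[cld→φ4] = [1, 1, 1, 1]
r1 m[sprk→φ0] = [1, 1, 1, 1]
r1 m[sprk→φ1] = [1, 1, 1, 1]
r1 m[sprk→φ3] = [1, 1, 1, 1]
r2 m[φ0→sun] = [22, 18, 18, 22]
r2 m[φ0→sprk] = [18, 22, 10, 30]
r2 m[φ1→cld] = [21, 27, 15, 13]
r2 m[φ1→sprk] = [16, 19, 25, 16]
r2 m[φ2→sun] = [9, 5, 2, 1]
r2 m[φ3→sprk] = [3, 4, 6, 6]
r2 m[φ4→cld] = [1, 8, 6, 9]
r2 m[sun→φ0] = [9, 5, 2, 1]
r2 m[sun→φ2] = [22, 18, 18, 22]
r2 m[cld→φ1] = [1, 8, 6, 9]
r2 m[cld→φ4] = [21, 27, 15, 13]
r2 m[sprk→φ0] = [48, 76, 150, 96]
r2 m[sprk→φ1] = [54, 88, 60, 180]
r2 m[sprk→φ3] = [288, 418, 250, 480]
r3 m[φ0→sun] = [1772, 1786, 1628, 1730]
r3 m[φ0→sprk] = [83, 98, 48, 117]
r3 m[φ1→cld] = [1614, 2530, 1480, 1292]
r3 m[φ1→sprk] = [107, 83, 137, 117]
r3 m[φ2→sun] = [9, 5, 2, 1]
r3 m[φ3→sprk] = [3, 4, 6, 6]
r3 m[φ4→cld] = [1, 8, 6, 9]
r3 m[sun→φ0] = [9, 5, 2, 1]
r3 m[sun→φ2] = [22, 18, 18, 22]
r3 m[cld→φ1] = [1, 8, 6, 9]
r3 m[cld→φ4] = [21, 27, 15, 13]
r3 m[sprk→φ0] = [48, 76, 150, 96]
r3 m[sprk→φ1] = [54, 88, 60, 180]
r3 m[sprk→φ3] = [288, 418, 250, 480]
r4 m[φ0→sun] = [1772, 1786, 1628, 1730]
r4 m[φ0→sprk] = [83, 98, 48, 117]
r4 m[φ1→cld] = [1614, 2530, 1480, 1292]
r4 m[φ1→sprk] = [107, 83, 137, 117]
r4 m[φ2→sun] = [9, 5, 2, 1]
r4 m[φ3→sprk] = [3, 4, 6, 6]
r4 m[φ4→cld] = [1, 8, 6, 9]
r4 m[sun→φ0] = [9, 5, 2, 1]
r4 m[sun→φ2] = [1772, 1786, 1628, 1730]
r4 m[cld→φ1] = [1, 8, 6, 9]
r4 m[cld→φ4] = [1614, 2530, 1480, 1292]
r4 m[sprk→φ0] = [321, 332, 822, 702]
r4 m[sprk→φ1] = [249, 392, 288, 702]
r4 m[sprk→φ3] = [8881, 8134, 6576, 13689]
r5 m[φ0→sun] = [10438, 11342, 9535, 11047]
r5 m[φ0→sprk] = [83, 98, 48, 117]
r5 m[φ1→cld] = [7281, 10817, 6314, 5452]
r5 m[φ1→sprk] = [107, 83, 137, 117]
r5 m[φ2→sun] = [9, 5, 2, 1]
r5 m[φ3→sprk] = [3, 4, 6, 6]
r5 m[φ4→cld] = [1, 8, 6, 9]
r5 m[sun→φ0] = [9, 5, 2, 1]
r5 m[sun→φ2] = [1772, 1786, 1628, 1730]
r5 m[cld→φ1] = [1, 8, 6, 9]
r5 m[cld→φ4] = [1614, 2530, 1480, 1292]
r5 m[sprk→φ0] = [321, 332, 822, 702]
r5 m[sprk→φ1] = [249, 392, 288, 702]
r5 m[sprk→φ3] = [8881, 8134, 6576, 13689]
r6 m[φ0→sun] = [10438, 11342, 9535, 11047]
r6 m[φ0→sprk] = [83, 98, 48, 117]
r6 m[φ1→cld] = [7281, 10817, 6314, 5452]
r6 m[φ1→sprk] = [107, 83, 137, 117]
r6 m[φ2→sun] = [9, 5, 2, 1]
r6 m[φ3→sprk] = [3, 4, 6, 6]
r6 m[φ4→cld] = [1, 8, 6, 9]
r6 m[sun→φ0] = [9, 5, 2, 1]
r6 m[sun→φ2] = [10438, 11342, 9535, 11047]
r6 m[cld→φ1] = [1, 8, 6, 9]
r6 m[cld→φ4] = [7281, 10817, 6314, 5452]
r6 m[sprk→φ0] = [321, 332, 822, 702]
r6 m[sprk→φ1] = [249, 392, 288, 702]
r6 m[sprk→φ3] = [8881, 8134, 6576, 13689]
r7 m[φ0→sun] = [10438, 11342, 9535, 11047]
r7 m[φ0→sprk] = [83, 98, 48, 117]
r7 m[φ1→cld] = [7281, 10817, 6314, 5452]
r7 m[φ1→sprk] = [107, 83, 137, 117]
r7 m[φ2→sun] = [9, 5, 2, 1]
r7 m[φ3→sprk] = [3, 4, 6, 6]
r7 m[φ4→cld] = [1, 8, 6, 9]
r7 m[sun→φ0] = [9, 5, 2, 1]
r7 m[sun→φ2] = [10438, 11342, 9535, 11047]
r7 m[cld→φ1] = [1, 8, 6, 9]
r7 m[cld→φ4] = [7281, 10817, 6314, 5452]
r7 m[sprk→φ0] = [321, 332, 822, 702]
r7 m[sprk→φ1] = [249, 392, 288, 702]
r7 m[sprk→φ3] = [8881, 8134, 6576, 13689]
fixed point reached at round 7
b[cld] = ⊗ incoming = [7281, 86536, 37884, 49068]

b[cld] = [7281, 86536, 37884, 49068]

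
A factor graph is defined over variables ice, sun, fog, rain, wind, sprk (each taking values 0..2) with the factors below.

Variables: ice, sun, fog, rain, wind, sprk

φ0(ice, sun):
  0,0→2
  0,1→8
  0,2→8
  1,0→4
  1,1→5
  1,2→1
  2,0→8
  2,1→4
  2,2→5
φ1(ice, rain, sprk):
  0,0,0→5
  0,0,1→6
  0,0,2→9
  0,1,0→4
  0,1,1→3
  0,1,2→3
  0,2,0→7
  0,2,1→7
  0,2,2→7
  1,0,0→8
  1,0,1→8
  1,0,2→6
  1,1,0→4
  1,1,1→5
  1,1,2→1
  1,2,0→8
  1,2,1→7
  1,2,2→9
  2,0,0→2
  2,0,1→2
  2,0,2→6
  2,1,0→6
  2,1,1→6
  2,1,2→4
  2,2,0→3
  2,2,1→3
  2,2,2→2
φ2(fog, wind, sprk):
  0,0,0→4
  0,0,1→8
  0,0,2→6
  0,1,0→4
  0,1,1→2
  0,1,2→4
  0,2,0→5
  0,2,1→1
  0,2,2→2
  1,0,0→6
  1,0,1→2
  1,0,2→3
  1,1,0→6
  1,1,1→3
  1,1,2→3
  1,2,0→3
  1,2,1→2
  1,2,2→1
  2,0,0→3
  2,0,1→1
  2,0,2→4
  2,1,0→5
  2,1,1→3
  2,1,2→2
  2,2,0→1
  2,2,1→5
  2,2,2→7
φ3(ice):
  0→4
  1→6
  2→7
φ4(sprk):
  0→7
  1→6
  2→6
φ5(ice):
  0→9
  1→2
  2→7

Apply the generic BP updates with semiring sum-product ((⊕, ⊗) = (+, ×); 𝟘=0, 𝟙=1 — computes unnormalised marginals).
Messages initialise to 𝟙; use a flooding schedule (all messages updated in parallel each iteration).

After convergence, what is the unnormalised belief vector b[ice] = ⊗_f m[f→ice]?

init: all messages = 𝟙 over 3 values
r1 m[φ0→ice] = [18, 10, 17]
r1 m[φ0→sun] = [14, 17, 14]
r1 m[φ1→ice] = [51, 56, 34]
r1 m[φ1→rain] = [52, 36, 53]
r1 m[φ1→sprk] = [47, 47, 47]
r1 m[φ2→fog] = [36, 29, 31]
r1 m[φ2→wind] = [37, 32, 27]
r1 m[φ2→sprk] = [37, 27, 32]
r1 m[φ3→ice] = [4, 6, 7]
r1 m[φ4→sprk] = [7, 6, 6]
r1 m[φ5→ice] = [9, 2, 7]
r1 m[ice→φ0] = [1, 1, 1]
r1 m[ice→φ1] = [1, 1, 1]
r1 m[ice→φ3] = [1, 1, 1]
r1 m[ice→φ5] = [1, 1, 1]
r1 m[sun→φ0] = [1, 1, 1]
r1 m[fog→φ2] = [1, 1, 1]
r1 m[rain→φ1] = [1, 1, 1]
r1 m[wind→φ2] = [1, 1, 1]
r1 m[sprk→φ1] = [1, 1, 1]
r1 m[sprk→φ2] = [1, 1, 1]
r1 m[sprk→φ4] = [1, 1, 1]
r2 m[φ0→ice] = [18, 10, 17]
r2 m[φ0→sun] = [14, 17, 14]
r2 m[φ1→ice] = [51, 56, 34]
r2 m[φ1→rain] = [52, 36, 53]
r2 m[φ1→sprk] = [47, 47, 47]
r2 m[φ2→fog] = [36, 29, 31]
r2 m[φ2→wind] = [37, 32, 27]
r2 m[φ2→sprk] = [37, 27, 32]
r2 m[φ3→ice] = [4, 6, 7]
r2 m[φ4→sprk] = [7, 6, 6]
r2 m[φ5→ice] = [9, 2, 7]
r2 m[ice→φ0] = [1836, 672, 1666]
r2 m[ice→φ1] = [648, 120, 833]
r2 m[ice→φ3] = [8262, 1120, 4046]
r2 m[ice→φ5] = [3672, 3360, 4046]
r2 m[sun→φ0] = [1, 1, 1]
r2 m[fog→φ2] = [1, 1, 1]
r2 m[rain→φ1] = [1, 1, 1]
r2 m[wind→φ2] = [1, 1, 1]
r2 m[sprk→φ1] = [259, 162, 192]
r2 m[sprk→φ2] = [329, 282, 282]
r2 m[sprk→φ4] = [1739, 1269, 1504]
r3 m[φ0→ice] = [18, 10, 17]
r3 m[φ0→sun] = [19688, 24712, 23690]
r3 m[φ1→ice] = [10384, 11492, 6935]
r3 m[φ1→rain] = [4792162, 4347966, 4744599]
r3 m[φ1→sprk] = [21931, 21931, 24228]
r3 m[φ2→fog] = [10763, 8883, 9165]
r3 m[φ2→wind] = [11045, 9729, 8037]
r3 m[φ2→sprk] = [37, 27, 32]
r3 m[φ3→ice] = [4, 6, 7]
r3 m[φ4→sprk] = [7, 6, 6]
r3 m[φ5→ice] = [9, 2, 7]
r3 m[ice→φ0] = [1836, 672, 1666]
r3 m[ice→φ1] = [648, 120, 833]
r3 m[ice→φ3] = [8262, 1120, 4046]
r3 m[ice→φ5] = [3672, 3360, 4046]
r3 m[sun→φ0] = [1, 1, 1]
r3 m[fog→φ2] = [1, 1, 1]
r3 m[rain→φ1] = [1, 1, 1]
r3 m[wind→φ2] = [1, 1, 1]
r3 m[sprk→φ1] = [259, 162, 192]
r3 m[sprk→φ2] = [329, 282, 282]
r3 m[sprk→φ4] = [1739, 1269, 1504]
r4 m[φ0→ice] = [18, 10, 17]
r4 m[φ0→sun] = [19688, 24712, 23690]
r4 m[φ1→ice] = [10384, 11492, 6935]
r4 m[φ1→rain] = [4792162, 4347966, 4744599]
r4 m[φ1→sprk] = [21931, 21931, 24228]
r4 m[φ2→fog] = [10763, 8883, 9165]
r4 m[φ2→wind] = [11045, 9729, 8037]
r4 m[φ2→sprk] = [37, 27, 32]
r4 m[φ3→ice] = [4, 6, 7]
r4 m[φ4→sprk] = [7, 6, 6]
r4 m[φ5→ice] = [9, 2, 7]
r4 m[ice→φ0] = [373824, 137904, 339815]
r4 m[ice→φ1] = [648, 120, 833]
r4 m[ice→φ3] = [1682208, 229840, 825265]
r4 m[ice→φ5] = [747648, 689520, 825265]
r4 m[sun→φ0] = [1, 1, 1]
r4 m[fog→φ2] = [1, 1, 1]
r4 m[rain→φ1] = [1, 1, 1]
r4 m[wind→φ2] = [1, 1, 1]
r4 m[sprk→φ1] = [259, 162, 192]
r4 m[sprk→φ2] = [153517, 131586, 145368]
r4 m[sprk→φ4] = [811447, 592137, 775296]
r5 m[φ0→ice] = [18, 10, 17]
r5 m[φ0→sun] = [4017784, 5039372, 4827571]
r5 m[φ1→ice] = [10384, 11492, 6935]
r5 m[φ1→rain] = [4792162, 4347966, 4744599]
r5 m[φ1→sprk] = [21931, 21931, 24228]
r5 m[φ2→fog] = [5187583, 4241433, 4455711]
r5 m[φ2→wind] = [5332951, 4663755, 3888021]
r5 m[φ2→sprk] = [37, 27, 32]
r5 m[φ3→ice] = [4, 6, 7]
r5 m[φ4→sprk] = [7, 6, 6]
r5 m[φ5→ice] = [9, 2, 7]
r5 m[ice→φ0] = [373824, 137904, 339815]
r5 m[ice→φ1] = [648, 120, 833]
r5 m[ice→φ3] = [1682208, 229840, 825265]
r5 m[ice→φ5] = [747648, 689520, 825265]
r5 m[sun→φ0] = [1, 1, 1]
r5 m[fog→φ2] = [1, 1, 1]
r5 m[rain→φ1] = [1, 1, 1]
r5 m[wind→φ2] = [1, 1, 1]
r5 m[sprk→φ1] = [259, 162, 192]
r5 m[sprk→φ2] = [153517, 131586, 145368]
r5 m[sprk→φ4] = [811447, 592137, 775296]
r6 m[φ0→ice] = [18, 10, 17]
r6 m[φ0→sun] = [4017784, 5039372, 4827571]
r6 m[φ1→ice] = [10384, 11492, 6935]
r6 m[φ1→rain] = [4792162, 4347966, 4744599]
r6 m[φ1→sprk] = [21931, 21931, 24228]
r6 m[φ2→fog] = [5187583, 4241433, 4455711]
r6 m[φ2→wind] = [5332951, 4663755, 3888021]
r6 m[φ2→sprk] = [37, 27, 32]
r6 m[φ3→ice] = [4, 6, 7]
r6 m[φ4→sprk] = [7, 6, 6]
r6 m[φ5→ice] = [9, 2, 7]
r6 m[ice→φ0] = [373824, 137904, 339815]
r6 m[ice→φ1] = [648, 120, 833]
r6 m[ice→φ3] = [1682208, 229840, 825265]
r6 m[ice→φ5] = [747648, 689520, 825265]
r6 m[sun→φ0] = [1, 1, 1]
r6 m[fog→φ2] = [1, 1, 1]
r6 m[rain→φ1] = [1, 1, 1]
r6 m[wind→φ2] = [1, 1, 1]
r6 m[sprk→φ1] = [259, 162, 192]
r6 m[sprk→φ2] = [153517, 131586, 145368]
r6 m[sprk→φ4] = [811447, 592137, 775296]
fixed point reached at round 6
b[ice] = ⊗ incoming = [6728832, 1379040, 5776855]

b[ice] = [6728832, 1379040, 5776855]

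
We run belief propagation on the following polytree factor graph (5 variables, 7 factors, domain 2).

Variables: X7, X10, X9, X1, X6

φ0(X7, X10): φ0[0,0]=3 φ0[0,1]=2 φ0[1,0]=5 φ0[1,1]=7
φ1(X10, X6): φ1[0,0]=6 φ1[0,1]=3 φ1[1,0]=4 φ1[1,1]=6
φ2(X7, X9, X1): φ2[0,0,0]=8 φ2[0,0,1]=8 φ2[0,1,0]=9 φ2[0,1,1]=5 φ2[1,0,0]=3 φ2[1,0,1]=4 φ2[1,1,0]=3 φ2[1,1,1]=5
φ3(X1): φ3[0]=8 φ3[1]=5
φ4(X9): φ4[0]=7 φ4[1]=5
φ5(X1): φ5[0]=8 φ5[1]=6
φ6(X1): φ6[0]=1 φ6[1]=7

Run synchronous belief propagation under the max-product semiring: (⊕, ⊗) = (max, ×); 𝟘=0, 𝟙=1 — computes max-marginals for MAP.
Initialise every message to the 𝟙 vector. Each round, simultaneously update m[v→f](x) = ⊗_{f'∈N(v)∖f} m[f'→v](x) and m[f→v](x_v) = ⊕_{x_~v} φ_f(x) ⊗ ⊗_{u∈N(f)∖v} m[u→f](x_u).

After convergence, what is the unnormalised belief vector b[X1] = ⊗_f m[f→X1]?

init: all messages = 𝟙 over 2 values
r1 m[φ0→X7] = [3, 7]
r1 m[φ0→X10] = [5, 7]
r1 m[φ1→X10] = [6, 6]
r1 m[φ1→X6] = [6, 6]
r1 m[φ2→X7] = [9, 5]
r1 m[φ2→X9] = [8, 9]
r1 m[φ2→X1] = [9, 8]
r1 m[φ3→X1] = [8, 5]
r1 m[φ4→X9] = [7, 5]
r1 m[φ5→X1] = [8, 6]
r1 m[φ6→X1] = [1, 7]
r1 m[X7→φ0] = [1, 1]
r1 m[X7→φ2] = [1, 1]
r1 m[X10→φ0] = [1, 1]
r1 m[X10→φ1] = [1, 1]
r1 m[X9→φ2] = [1, 1]
r1 m[X9→φ4] = [1, 1]
r1 m[X1→φ2] = [1, 1]
r1 m[X1→φ3] = [1, 1]
r1 m[X1→φ5] = [1, 1]
r1 m[X1→φ6] = [1, 1]
r1 m[X6→φ1] = [1, 1]
r2 m[φ0→X7] = [3, 7]
r2 m[φ0→X10] = [5, 7]
r2 m[φ1→X10] = [6, 6]
r2 m[φ1→X6] = [6, 6]
r2 m[φ2→X7] = [9, 5]
r2 m[φ2→X9] = [8, 9]
r2 m[φ2→X1] = [9, 8]
r2 m[φ3→X1] = [8, 5]
r2 m[φ4→X9] = [7, 5]
r2 m[φ5→X1] = [8, 6]
r2 m[φ6→X1] = [1, 7]
r2 m[X7→φ0] = [9, 5]
r2 m[X7→φ2] = [3, 7]
r2 m[X10→φ0] = [6, 6]
r2 m[X10→φ1] = [5, 7]
r2 m[X9→φ2] = [7, 5]
r2 m[X9→φ4] = [8, 9]
r2 m[X1→φ2] = [64, 210]
r2 m[X1→φ3] = [72, 336]
r2 m[X1→φ5] = [72, 280]
r2 m[X1→φ6] = [576, 240]
r2 m[X6→φ1] = [1, 1]
r3 m[φ0→X7] = [18, 42]
r3 m[φ0→X10] = [27, 35]
r3 m[φ1→X10] = [6, 6]
r3 m[φ1→X6] = [30, 42]
r3 m[φ2→X7] = [11760, 5880]
r3 m[φ2→X9] = [5880, 7350]
r3 m[φ2→X1] = [168, 196]
r3 m[φ3→X1] = [8, 5]
r3 m[φ4→X9] = [7, 5]
r3 m[φ5→X1] = [8, 6]
r3 m[φ6→X1] = [1, 7]
r3 m[X7→φ0] = [9, 5]
r3 m[X7→φ2] = [3, 7]
r3 m[X10→φ0] = [6, 6]
r3 m[X10→φ1] = [5, 7]
r3 m[X9→φ2] = [7, 5]
r3 m[X9→φ4] = [8, 9]
r3 m[X1→φ2] = [64, 210]
r3 m[X1→φ3] = [72, 336]
r3 m[X1→φ5] = [72, 280]
r3 m[X1→φ6] = [576, 240]
r3 m[X6→φ1] = [1, 1]
r4 m[φ0→X7] = [18, 42]
r4 m[φ0→X10] = [27, 35]
r4 m[φ1→X10] = [6, 6]
r4 m[φ1→X6] = [30, 42]
r4 m[φ2→X7] = [11760, 5880]
r4 m[φ2→X9] = [5880, 7350]
r4 m[φ2→X1] = [168, 196]
r4 m[φ3→X1] = [8, 5]
r4 m[φ4→X9] = [7, 5]
r4 m[φ5→X1] = [8, 6]
r4 m[φ6→X1] = [1, 7]
r4 m[X7→φ0] = [11760, 5880]
r4 m[X7→φ2] = [18, 42]
r4 m[X10→φ0] = [6, 6]
r4 m[X10→φ1] = [27, 35]
r4 m[X9→φ2] = [7, 5]
r4 m[X9→φ4] = [5880, 7350]
r4 m[X1→φ2] = [64, 210]
r4 m[X1→φ3] = [1344, 8232]
r4 m[X1→φ5] = [1344, 6860]
r4 m[X1→φ6] = [10752, 5880]
r4 m[X6→φ1] = [1, 1]
r5 m[φ0→X7] = [18, 42]
r5 m[φ0→X10] = [35280, 41160]
r5 m[φ1→X10] = [6, 6]
r5 m[φ1→X6] = [162, 210]
r5 m[φ2→X7] = [11760, 5880]
r5 m[φ2→X9] = [35280, 44100]
r5 m[φ2→X1] = [1008, 1176]
r5 m[φ3→X1] = [8, 5]
r5 m[φ4→X9] = [7, 5]
r5 m[φ5→X1] = [8, 6]
r5 m[φ6→X1] = [1, 7]
r5 m[X7→φ0] = [11760, 5880]
r5 m[X7→φ2] = [18, 42]
r5 m[X10→φ0] = [6, 6]
r5 m[X10→φ1] = [27, 35]
r5 m[X9→φ2] = [7, 5]
r5 m[X9→φ4] = [5880, 7350]
r5 m[X1→φ2] = [64, 210]
r5 m[X1→φ3] = [1344, 8232]
r5 m[X1→φ5] = [1344, 6860]
r5 m[X1→φ6] = [10752, 5880]
r5 m[X6→φ1] = [1, 1]
r6 m[φ0→X7] = [18, 42]
r6 m[φ0→X10] = [35280, 41160]
r6 m[φ1→X10] = [6, 6]
r6 m[φ1→X6] = [162, 210]
r6 m[φ2→X7] = [11760, 5880]
r6 m[φ2→X9] = [35280, 44100]
r6 m[φ2→X1] = [1008, 1176]
r6 m[φ3→X1] = [8, 5]
r6 m[φ4→X9] = [7, 5]
r6 m[φ5→X1] = [8, 6]
r6 m[φ6→X1] = [1, 7]
r6 m[X7→φ0] = [11760, 5880]
r6 m[X7→φ2] = [18, 42]
r6 m[X10→φ0] = [6, 6]
r6 m[X10→φ1] = [35280, 41160]
r6 m[X9→φ2] = [7, 5]
r6 m[X9→φ4] = [35280, 44100]
r6 m[X1→φ2] = [64, 210]
r6 m[X1→φ3] = [8064, 49392]
r6 m[X1→φ5] = [8064, 41160]
r6 m[X1→φ6] = [64512, 35280]
r6 m[X6→φ1] = [1, 1]
r7 m[φ0→X7] = [18, 42]
r7 m[φ0→X10] = [35280, 41160]
r7 m[φ1→X10] = [6, 6]
r7 m[φ1→X6] = [211680, 246960]
r7 m[φ2→X7] = [11760, 5880]
r7 m[φ2→X9] = [35280, 44100]
r7 m[φ2→X1] = [1008, 1176]
r7 m[φ3→X1] = [8, 5]
r7 m[φ4→X9] = [7, 5]
r7 m[φ5→X1] = [8, 6]
r7 m[φ6→X1] = [1, 7]
r7 m[X7→φ0] = [11760, 5880]
r7 m[X7→φ2] = [18, 42]
r7 m[X10→φ0] = [6, 6]
r7 m[X10→φ1] = [35280, 41160]
r7 m[X9→φ2] = [7, 5]
r7 m[X9→φ4] = [35280, 44100]
r7 m[X1→φ2] = [64, 210]
r7 m[X1→φ3] = [8064, 49392]
r7 m[X1→φ5] = [8064, 41160]
r7 m[X1→φ6] = [64512, 35280]
r7 m[X6→φ1] = [1, 1]
r8 m[φ0→X7] = [18, 42]
r8 m[φ0→X10] = [35280, 41160]
r8 m[φ1→X10] = [6, 6]
r8 m[φ1→X6] = [211680, 246960]
r8 m[φ2→X7] = [11760, 5880]
r8 m[φ2→X9] = [35280, 44100]
r8 m[φ2→X1] = [1008, 1176]
r8 m[φ3→X1] = [8, 5]
r8 m[φ4→X9] = [7, 5]
r8 m[φ5→X1] = [8, 6]
r8 m[φ6→X1] = [1, 7]
r8 m[X7→φ0] = [11760, 5880]
r8 m[X7→φ2] = [18, 42]
r8 m[X10→φ0] = [6, 6]
r8 m[X10→φ1] = [35280, 41160]
r8 m[X9→φ2] = [7, 5]
r8 m[X9→φ4] = [35280, 44100]
r8 m[X1→φ2] = [64, 210]
r8 m[X1→φ3] = [8064, 49392]
r8 m[X1→φ5] = [8064, 41160]
r8 m[X1→φ6] = [64512, 35280]
r8 m[X6→φ1] = [1, 1]
fixed point reached at round 8
b[X1] = ⊗ incoming = [64512, 246960]

b[X1] = [64512, 246960]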